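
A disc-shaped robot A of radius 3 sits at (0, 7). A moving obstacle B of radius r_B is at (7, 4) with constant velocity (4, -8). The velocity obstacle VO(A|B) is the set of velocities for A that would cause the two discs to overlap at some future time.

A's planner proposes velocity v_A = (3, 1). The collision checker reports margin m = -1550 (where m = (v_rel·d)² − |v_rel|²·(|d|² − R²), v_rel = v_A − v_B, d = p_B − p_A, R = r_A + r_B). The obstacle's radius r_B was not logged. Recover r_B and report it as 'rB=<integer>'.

m = -1550
d = (7, -3);  v_rel = (-1, 9),  |v_rel|² = 82
v_rel×d = (-1)·(-3) − (9)·(7) = -60
since m = R²·82 − (-60)²:  R² = (3600 + -1550) / 82 = 25
R = √25 = 5  ⇒  r_B = 5 − 3 = 2

rB=2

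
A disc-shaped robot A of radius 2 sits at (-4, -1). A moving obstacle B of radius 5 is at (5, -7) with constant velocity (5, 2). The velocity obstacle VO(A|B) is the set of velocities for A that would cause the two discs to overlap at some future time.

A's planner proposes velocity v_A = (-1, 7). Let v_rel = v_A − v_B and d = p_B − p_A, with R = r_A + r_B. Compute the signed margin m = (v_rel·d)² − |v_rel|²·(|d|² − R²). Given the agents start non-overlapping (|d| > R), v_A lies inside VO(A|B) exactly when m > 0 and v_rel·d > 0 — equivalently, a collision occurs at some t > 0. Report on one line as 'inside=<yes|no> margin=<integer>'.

d = (9, -6),  |d|² = 117;  R = 2+5 = 7,  c = 117−7² = 68
v_rel = (-6, 5),  |v_rel|² = 61;  v_rel·d = (-6)·(9) + (5)·(-6) = -84
61·t² + 168·t + 68 = 0  ⇒  m = (-84)² − 61·68 = 2908
m = 2908 > 0,  v_rel·d = -84 < 0  ⇒  outside

inside=no margin=2908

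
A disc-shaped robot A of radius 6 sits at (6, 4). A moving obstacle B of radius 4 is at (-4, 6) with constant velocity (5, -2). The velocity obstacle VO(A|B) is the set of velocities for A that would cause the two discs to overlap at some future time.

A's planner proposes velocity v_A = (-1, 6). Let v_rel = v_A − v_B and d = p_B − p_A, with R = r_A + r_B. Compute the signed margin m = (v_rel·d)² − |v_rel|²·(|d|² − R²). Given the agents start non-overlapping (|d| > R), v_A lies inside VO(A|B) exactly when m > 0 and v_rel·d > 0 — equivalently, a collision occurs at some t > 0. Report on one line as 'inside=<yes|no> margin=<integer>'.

d = (-10, 2),  |d|² = 104;  R = 6+4 = 10,  c = 104−10² = 4
v_rel = (-6, 8),  |v_rel|² = 100;  v_rel·d = (-6)·(-10) + (8)·(2) = 76
100·t² − 152·t + 4 = 0  ⇒  m = 76² − 100·4 = 5376
m = 5376 > 0,  v_rel·d = 76 > 0  ⇒  inside

inside=yes margin=5376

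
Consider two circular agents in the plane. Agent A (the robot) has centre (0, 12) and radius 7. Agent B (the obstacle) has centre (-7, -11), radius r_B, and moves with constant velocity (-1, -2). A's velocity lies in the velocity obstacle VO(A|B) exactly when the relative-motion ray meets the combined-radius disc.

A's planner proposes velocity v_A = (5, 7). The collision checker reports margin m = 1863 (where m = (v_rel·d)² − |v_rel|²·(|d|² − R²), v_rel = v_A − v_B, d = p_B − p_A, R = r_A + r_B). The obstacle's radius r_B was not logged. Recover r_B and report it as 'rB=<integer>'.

m = 1863
d = (-7, -23);  v_rel = (6, 9),  |v_rel|² = 117
v_rel×d = (6)·(-23) − (9)·(-7) = -75
since m = R²·117 − (-75)²:  R² = (5625 + 1863) / 117 = 64
R = √64 = 8  ⇒  r_B = 8 − 7 = 1

rB=1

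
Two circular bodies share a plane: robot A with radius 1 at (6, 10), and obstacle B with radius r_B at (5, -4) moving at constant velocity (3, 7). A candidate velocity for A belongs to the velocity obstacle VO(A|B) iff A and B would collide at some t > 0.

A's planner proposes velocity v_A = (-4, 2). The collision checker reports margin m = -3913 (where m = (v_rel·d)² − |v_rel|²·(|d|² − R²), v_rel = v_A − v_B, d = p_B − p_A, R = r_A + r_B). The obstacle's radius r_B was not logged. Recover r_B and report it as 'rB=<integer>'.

m = -3913
d = (-1, -14);  v_rel = (-7, -5),  |v_rel|² = 74
v_rel×d = (-7)·(-14) − (-5)·(-1) = 93
since m = R²·74 − 93²:  R² = (8649 + -3913) / 74 = 64
R = √64 = 8  ⇒  r_B = 8 − 1 = 7

rB=7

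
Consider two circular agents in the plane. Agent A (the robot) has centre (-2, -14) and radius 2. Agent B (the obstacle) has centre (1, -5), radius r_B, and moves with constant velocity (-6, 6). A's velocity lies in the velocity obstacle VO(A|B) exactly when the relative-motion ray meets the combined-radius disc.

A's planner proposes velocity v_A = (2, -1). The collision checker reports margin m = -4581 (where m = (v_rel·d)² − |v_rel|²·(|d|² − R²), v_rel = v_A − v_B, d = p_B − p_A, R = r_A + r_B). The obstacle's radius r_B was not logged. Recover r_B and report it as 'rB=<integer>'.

m = -4581
d = (3, 9);  v_rel = (8, -7),  |v_rel|² = 113
v_rel×d = (8)·(9) − (-7)·(3) = 93
since m = R²·113 − 93²:  R² = (8649 + -4581) / 113 = 36
R = √36 = 6  ⇒  r_B = 6 − 2 = 4

rB=4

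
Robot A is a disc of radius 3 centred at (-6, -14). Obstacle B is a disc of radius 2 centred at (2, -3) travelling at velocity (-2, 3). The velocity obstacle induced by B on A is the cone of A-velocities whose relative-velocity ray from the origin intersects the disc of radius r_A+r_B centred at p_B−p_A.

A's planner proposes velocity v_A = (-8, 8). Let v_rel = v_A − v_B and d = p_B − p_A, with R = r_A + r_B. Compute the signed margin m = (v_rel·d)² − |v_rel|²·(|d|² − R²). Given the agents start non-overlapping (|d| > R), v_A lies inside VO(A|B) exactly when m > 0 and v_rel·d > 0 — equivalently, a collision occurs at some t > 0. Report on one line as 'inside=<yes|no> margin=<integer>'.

d = (8, 11),  |d|² = 185;  R = 3+2 = 5,  c = 185−5² = 160
v_rel = (-6, 5),  |v_rel|² = 61;  v_rel·d = (-6)·(8) + (5)·(11) = 7
61·t² − 14·t + 160 = 0  ⇒  m = 7² − 61·160 = -9711
m = -9711 < 0,  v_rel·d = 7 > 0  ⇒  outside

inside=no margin=-9711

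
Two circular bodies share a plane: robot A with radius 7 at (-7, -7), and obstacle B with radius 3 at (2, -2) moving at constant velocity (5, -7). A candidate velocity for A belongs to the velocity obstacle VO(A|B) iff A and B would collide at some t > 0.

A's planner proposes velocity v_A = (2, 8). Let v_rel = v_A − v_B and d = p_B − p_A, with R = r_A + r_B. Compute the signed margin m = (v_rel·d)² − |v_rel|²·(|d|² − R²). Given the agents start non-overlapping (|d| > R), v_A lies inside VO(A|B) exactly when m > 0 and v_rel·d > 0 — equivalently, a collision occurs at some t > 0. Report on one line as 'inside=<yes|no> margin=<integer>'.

d = (9, 5),  |d|² = 106;  R = 7+3 = 10,  c = 106−10² = 6
v_rel = (-3, 15),  |v_rel|² = 234;  v_rel·d = (-3)·(9) + (15)·(5) = 48
234·t² − 96·t + 6 = 0  ⇒  m = 48² − 234·6 = 900
m = 900 > 0,  v_rel·d = 48 > 0  ⇒  inside

inside=yes margin=900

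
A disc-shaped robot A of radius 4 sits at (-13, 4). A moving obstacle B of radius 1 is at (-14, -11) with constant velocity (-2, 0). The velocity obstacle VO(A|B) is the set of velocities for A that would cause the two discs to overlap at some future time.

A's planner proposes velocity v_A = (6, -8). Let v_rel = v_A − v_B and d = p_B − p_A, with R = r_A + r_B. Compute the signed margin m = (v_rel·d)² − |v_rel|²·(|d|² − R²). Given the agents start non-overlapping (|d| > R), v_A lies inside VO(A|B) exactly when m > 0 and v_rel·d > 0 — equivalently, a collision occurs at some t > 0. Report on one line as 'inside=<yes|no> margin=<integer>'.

d = (-1, -15),  |d|² = 226;  R = 4+1 = 5,  c = 226−5² = 201
v_rel = (8, -8),  |v_rel|² = 128;  v_rel·d = (8)·(-1) + (-8)·(-15) = 112
128·t² − 224·t + 201 = 0  ⇒  m = 112² − 128·201 = -13184
m = -13184 < 0,  v_rel·d = 112 > 0  ⇒  outside

inside=no margin=-13184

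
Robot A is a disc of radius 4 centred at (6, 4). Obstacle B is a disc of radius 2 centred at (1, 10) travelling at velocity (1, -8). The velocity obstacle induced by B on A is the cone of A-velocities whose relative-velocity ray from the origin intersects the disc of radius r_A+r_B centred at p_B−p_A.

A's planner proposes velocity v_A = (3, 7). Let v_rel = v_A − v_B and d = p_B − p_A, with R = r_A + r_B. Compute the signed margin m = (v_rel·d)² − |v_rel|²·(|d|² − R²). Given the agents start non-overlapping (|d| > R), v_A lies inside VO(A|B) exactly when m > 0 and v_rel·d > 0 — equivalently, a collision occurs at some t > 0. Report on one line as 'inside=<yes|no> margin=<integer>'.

d = (-5, 6),  |d|² = 61;  R = 4+2 = 6,  c = 61−6² = 25
v_rel = (2, 15),  |v_rel|² = 229;  v_rel·d = (2)·(-5) + (15)·(6) = 80
229·t² − 160·t + 25 = 0  ⇒  m = 80² − 229·25 = 675
m = 675 > 0,  v_rel·d = 80 > 0  ⇒  inside

inside=yes margin=675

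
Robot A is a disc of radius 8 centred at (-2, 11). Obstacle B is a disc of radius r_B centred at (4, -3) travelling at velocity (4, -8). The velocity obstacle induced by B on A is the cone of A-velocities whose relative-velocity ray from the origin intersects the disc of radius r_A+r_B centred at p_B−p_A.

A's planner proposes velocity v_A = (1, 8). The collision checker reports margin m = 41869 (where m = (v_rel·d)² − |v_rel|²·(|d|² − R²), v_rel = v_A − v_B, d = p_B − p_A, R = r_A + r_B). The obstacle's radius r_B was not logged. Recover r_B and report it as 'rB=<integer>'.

m = 41869
d = (6, -14);  v_rel = (-3, 16),  |v_rel|² = 265
v_rel×d = (-3)·(-14) − (16)·(6) = -54
since m = R²·265 − (-54)²:  R² = (2916 + 41869) / 265 = 169
R = √169 = 13  ⇒  r_B = 13 − 8 = 5

rB=5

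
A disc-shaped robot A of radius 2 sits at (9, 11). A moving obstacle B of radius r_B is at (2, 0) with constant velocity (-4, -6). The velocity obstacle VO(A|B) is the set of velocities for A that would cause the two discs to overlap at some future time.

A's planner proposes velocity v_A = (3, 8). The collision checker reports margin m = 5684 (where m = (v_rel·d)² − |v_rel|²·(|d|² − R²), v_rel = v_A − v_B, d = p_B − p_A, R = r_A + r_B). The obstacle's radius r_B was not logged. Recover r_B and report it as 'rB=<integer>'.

m = 5684
d = (-7, -11);  v_rel = (7, 14),  |v_rel|² = 245
v_rel×d = (7)·(-11) − (14)·(-7) = 21
since m = R²·245 − 21²:  R² = (441 + 5684) / 245 = 25
R = √25 = 5  ⇒  r_B = 5 − 2 = 3

rB=3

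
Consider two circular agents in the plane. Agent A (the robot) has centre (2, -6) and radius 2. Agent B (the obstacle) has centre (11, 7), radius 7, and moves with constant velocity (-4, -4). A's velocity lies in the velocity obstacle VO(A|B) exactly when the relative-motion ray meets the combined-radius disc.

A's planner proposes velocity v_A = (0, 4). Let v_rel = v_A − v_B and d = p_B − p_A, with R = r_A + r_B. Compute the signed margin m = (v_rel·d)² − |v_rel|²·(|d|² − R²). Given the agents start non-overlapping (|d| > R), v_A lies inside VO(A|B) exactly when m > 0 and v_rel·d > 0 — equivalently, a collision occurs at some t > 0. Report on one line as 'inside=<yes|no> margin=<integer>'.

d = (9, 13),  |d|² = 250;  R = 2+7 = 9,  c = 250−9² = 169
v_rel = (4, 8),  |v_rel|² = 80;  v_rel·d = (4)·(9) + (8)·(13) = 140
80·t² − 280·t + 169 = 0  ⇒  m = 140² − 80·169 = 6080
m = 6080 > 0,  v_rel·d = 140 > 0  ⇒  inside

inside=yes margin=6080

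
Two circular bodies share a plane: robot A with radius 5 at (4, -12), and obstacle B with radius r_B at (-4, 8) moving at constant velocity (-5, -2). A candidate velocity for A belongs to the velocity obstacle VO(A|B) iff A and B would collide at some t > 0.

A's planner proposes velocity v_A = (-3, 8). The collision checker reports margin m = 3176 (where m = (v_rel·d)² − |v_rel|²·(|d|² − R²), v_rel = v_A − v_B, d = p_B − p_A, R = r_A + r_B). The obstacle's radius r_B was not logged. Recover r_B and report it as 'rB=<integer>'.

m = 3176
d = (-8, 20);  v_rel = (2, 10),  |v_rel|² = 104
v_rel×d = (2)·(20) − (10)·(-8) = 120
since m = R²·104 − 120²:  R² = (14400 + 3176) / 104 = 169
R = √169 = 13  ⇒  r_B = 13 − 5 = 8

rB=8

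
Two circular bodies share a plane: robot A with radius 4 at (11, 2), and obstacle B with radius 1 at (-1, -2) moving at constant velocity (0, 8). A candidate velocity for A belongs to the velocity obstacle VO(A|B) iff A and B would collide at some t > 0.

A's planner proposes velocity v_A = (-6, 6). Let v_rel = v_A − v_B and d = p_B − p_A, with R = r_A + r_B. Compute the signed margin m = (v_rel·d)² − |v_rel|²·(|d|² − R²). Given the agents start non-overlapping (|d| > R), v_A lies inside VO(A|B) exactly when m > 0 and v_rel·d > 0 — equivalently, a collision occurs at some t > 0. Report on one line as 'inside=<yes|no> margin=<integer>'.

d = (-12, -4),  |d|² = 160;  R = 4+1 = 5,  c = 160−5² = 135
v_rel = (-6, -2),  |v_rel|² = 40;  v_rel·d = (-6)·(-12) + (-2)·(-4) = 80
40·t² − 160·t + 135 = 0  ⇒  m = 80² − 40·135 = 1000
m = 1000 > 0,  v_rel·d = 80 > 0  ⇒  inside

inside=yes margin=1000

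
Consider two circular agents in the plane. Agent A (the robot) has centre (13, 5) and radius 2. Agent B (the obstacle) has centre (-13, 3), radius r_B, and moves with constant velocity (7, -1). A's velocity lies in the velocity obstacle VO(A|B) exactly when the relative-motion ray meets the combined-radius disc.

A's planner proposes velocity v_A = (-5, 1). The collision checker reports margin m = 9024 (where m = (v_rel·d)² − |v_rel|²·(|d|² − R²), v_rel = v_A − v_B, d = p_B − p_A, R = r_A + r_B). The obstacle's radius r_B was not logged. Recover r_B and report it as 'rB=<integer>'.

m = 9024
d = (-26, -2);  v_rel = (-12, 2),  |v_rel|² = 148
v_rel×d = (-12)·(-2) − (2)·(-26) = 76
since m = R²·148 − 76²:  R² = (5776 + 9024) / 148 = 100
R = √100 = 10  ⇒  r_B = 10 − 2 = 8

rB=8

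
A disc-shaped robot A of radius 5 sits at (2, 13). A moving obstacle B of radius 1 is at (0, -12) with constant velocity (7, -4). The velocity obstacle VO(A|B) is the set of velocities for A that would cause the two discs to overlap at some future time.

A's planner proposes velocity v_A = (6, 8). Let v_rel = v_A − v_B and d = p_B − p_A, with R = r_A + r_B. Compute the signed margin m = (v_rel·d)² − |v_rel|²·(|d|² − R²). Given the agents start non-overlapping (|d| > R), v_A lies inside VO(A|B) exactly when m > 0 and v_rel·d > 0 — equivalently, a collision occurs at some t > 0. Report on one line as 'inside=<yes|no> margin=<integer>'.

d = (-2, -25),  |d|² = 629;  R = 5+1 = 6,  c = 629−6² = 593
v_rel = (-1, 12),  |v_rel|² = 145;  v_rel·d = (-1)·(-2) + (12)·(-25) = -298
145·t² + 596·t + 593 = 0  ⇒  m = (-298)² − 145·593 = 2819
m = 2819 > 0,  v_rel·d = -298 < 0  ⇒  outside

inside=no margin=2819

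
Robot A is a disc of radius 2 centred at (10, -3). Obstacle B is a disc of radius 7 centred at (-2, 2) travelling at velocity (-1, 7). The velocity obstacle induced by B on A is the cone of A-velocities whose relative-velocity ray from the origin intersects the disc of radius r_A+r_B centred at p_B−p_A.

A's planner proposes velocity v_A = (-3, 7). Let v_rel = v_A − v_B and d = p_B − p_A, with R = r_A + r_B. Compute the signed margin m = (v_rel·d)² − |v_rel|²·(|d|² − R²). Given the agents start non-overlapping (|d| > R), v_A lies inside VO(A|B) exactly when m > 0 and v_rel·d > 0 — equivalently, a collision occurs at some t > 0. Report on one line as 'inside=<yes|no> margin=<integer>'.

d = (-12, 5),  |d|² = 169;  R = 2+7 = 9,  c = 169−9² = 88
v_rel = (-2, 0),  |v_rel|² = 4;  v_rel·d = (-2)·(-12) + (0)·(5) = 24
4·t² − 48·t + 88 = 0  ⇒  m = 24² − 4·88 = 224
m = 224 > 0,  v_rel·d = 24 > 0  ⇒  inside

inside=yes margin=224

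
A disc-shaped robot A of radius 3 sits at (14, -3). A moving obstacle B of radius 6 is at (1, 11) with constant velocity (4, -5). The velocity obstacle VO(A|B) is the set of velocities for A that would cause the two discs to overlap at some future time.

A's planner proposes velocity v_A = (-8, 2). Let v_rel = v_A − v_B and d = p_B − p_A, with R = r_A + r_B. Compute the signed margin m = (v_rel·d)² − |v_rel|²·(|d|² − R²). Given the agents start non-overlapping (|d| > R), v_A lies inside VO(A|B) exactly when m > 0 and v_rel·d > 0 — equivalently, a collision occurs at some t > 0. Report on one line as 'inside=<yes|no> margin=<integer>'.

d = (-13, 14),  |d|² = 365;  R = 3+6 = 9,  c = 365−9² = 284
v_rel = (-12, 7),  |v_rel|² = 193;  v_rel·d = (-12)·(-13) + (7)·(14) = 254
193·t² − 508·t + 284 = 0  ⇒  m = 254² − 193·284 = 9704
m = 9704 > 0,  v_rel·d = 254 > 0  ⇒  inside

inside=yes margin=9704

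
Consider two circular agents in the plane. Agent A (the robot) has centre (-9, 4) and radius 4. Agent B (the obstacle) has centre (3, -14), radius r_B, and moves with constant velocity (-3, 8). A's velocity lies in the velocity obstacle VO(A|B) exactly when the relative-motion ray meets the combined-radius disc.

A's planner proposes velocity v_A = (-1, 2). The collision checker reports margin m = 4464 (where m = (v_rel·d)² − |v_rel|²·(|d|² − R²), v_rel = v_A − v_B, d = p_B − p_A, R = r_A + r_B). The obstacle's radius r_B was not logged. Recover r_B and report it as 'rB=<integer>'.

m = 4464
d = (12, -18);  v_rel = (2, -6),  |v_rel|² = 40
v_rel×d = (2)·(-18) − (-6)·(12) = 36
since m = R²·40 − 36²:  R² = (1296 + 4464) / 40 = 144
R = √144 = 12  ⇒  r_B = 12 − 4 = 8

rB=8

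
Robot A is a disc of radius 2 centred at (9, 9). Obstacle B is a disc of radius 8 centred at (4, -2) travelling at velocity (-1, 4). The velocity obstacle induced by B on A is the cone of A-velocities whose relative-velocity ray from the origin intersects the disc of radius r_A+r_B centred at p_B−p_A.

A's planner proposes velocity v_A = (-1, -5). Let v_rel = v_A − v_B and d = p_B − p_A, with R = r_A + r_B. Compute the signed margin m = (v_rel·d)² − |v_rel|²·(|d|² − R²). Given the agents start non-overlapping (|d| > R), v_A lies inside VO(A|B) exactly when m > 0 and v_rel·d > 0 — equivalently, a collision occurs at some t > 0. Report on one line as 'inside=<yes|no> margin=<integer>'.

d = (-5, -11),  |d|² = 146;  R = 2+8 = 10,  c = 146−10² = 46
v_rel = (0, -9),  |v_rel|² = 81;  v_rel·d = (0)·(-5) + (-9)·(-11) = 99
81·t² − 198·t + 46 = 0  ⇒  m = 99² − 81·46 = 6075
m = 6075 > 0,  v_rel·d = 99 > 0  ⇒  inside

inside=yes margin=6075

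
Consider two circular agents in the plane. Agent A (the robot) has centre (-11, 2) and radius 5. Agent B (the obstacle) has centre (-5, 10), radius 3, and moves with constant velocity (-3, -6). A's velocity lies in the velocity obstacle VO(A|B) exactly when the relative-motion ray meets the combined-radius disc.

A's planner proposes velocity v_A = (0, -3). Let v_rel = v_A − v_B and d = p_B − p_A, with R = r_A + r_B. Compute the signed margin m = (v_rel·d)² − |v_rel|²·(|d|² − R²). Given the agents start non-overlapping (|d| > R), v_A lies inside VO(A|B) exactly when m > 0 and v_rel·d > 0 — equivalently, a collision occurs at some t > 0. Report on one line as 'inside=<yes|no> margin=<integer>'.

d = (6, 8),  |d|² = 100;  R = 5+3 = 8,  c = 100−8² = 36
v_rel = (3, 3),  |v_rel|² = 18;  v_rel·d = (3)·(6) + (3)·(8) = 42
18·t² − 84·t + 36 = 0  ⇒  m = 42² − 18·36 = 1116
m = 1116 > 0,  v_rel·d = 42 > 0  ⇒  inside

inside=yes margin=1116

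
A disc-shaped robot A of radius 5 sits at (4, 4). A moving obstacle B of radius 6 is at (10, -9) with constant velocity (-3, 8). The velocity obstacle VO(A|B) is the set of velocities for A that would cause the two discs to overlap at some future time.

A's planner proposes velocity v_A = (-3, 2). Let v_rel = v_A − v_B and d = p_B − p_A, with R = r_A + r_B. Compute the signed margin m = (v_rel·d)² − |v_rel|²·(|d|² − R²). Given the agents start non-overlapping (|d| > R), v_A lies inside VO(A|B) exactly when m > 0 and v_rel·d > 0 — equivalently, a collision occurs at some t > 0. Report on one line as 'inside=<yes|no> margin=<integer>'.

d = (6, -13),  |d|² = 205;  R = 5+6 = 11,  c = 205−11² = 84
v_rel = (0, -6),  |v_rel|² = 36;  v_rel·d = (0)·(6) + (-6)·(-13) = 78
36·t² − 156·t + 84 = 0  ⇒  m = 78² − 36·84 = 3060
m = 3060 > 0,  v_rel·d = 78 > 0  ⇒  inside

inside=yes margin=3060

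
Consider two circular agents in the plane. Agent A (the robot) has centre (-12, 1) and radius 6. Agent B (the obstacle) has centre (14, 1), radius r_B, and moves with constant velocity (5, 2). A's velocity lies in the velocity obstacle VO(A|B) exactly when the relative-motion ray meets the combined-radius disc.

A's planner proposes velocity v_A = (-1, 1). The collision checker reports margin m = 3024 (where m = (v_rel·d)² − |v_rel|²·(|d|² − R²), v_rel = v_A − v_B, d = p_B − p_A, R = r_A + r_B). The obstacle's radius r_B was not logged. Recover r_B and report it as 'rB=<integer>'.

m = 3024
d = (26, 0);  v_rel = (-6, -1),  |v_rel|² = 37
v_rel×d = (-6)·(0) − (-1)·(26) = 26
since m = R²·37 − 26²:  R² = (676 + 3024) / 37 = 100
R = √100 = 10  ⇒  r_B = 10 − 6 = 4

rB=4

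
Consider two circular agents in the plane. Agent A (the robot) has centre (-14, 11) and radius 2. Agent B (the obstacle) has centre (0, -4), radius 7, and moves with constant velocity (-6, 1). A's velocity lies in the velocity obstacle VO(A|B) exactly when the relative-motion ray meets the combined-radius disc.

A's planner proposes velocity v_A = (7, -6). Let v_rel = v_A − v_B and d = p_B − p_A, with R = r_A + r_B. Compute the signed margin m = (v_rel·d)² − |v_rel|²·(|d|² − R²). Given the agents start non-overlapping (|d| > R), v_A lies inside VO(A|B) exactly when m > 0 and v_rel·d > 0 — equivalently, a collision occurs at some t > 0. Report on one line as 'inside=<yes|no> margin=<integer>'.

d = (14, -15),  |d|² = 421;  R = 2+7 = 9,  c = 421−9² = 340
v_rel = (13, -7),  |v_rel|² = 218;  v_rel·d = (13)·(14) + (-7)·(-15) = 287
218·t² − 574·t + 340 = 0  ⇒  m = 287² − 218·340 = 8249
m = 8249 > 0,  v_rel·d = 287 > 0  ⇒  inside

inside=yes margin=8249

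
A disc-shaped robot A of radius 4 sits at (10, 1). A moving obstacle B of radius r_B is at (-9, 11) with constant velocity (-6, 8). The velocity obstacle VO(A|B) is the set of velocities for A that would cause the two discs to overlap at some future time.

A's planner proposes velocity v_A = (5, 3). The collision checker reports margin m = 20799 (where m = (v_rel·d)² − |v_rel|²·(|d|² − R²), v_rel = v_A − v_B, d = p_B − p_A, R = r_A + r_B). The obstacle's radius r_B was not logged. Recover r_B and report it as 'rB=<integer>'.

m = 20799
d = (-19, 10);  v_rel = (11, -5),  |v_rel|² = 146
v_rel×d = (11)·(10) − (-5)·(-19) = 15
since m = R²·146 − 15²:  R² = (225 + 20799) / 146 = 144
R = √144 = 12  ⇒  r_B = 12 − 4 = 8

rB=8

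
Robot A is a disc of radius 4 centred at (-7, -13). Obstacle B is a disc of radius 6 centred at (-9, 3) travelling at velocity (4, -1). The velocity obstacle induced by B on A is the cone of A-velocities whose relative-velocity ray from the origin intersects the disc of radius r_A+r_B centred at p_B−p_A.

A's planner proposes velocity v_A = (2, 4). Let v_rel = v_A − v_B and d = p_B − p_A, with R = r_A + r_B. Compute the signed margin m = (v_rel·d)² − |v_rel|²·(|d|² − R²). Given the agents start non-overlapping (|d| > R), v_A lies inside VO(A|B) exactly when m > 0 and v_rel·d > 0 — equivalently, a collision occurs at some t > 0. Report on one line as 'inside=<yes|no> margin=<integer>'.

d = (-2, 16),  |d|² = 260;  R = 4+6 = 10,  c = 260−10² = 160
v_rel = (-2, 5),  |v_rel|² = 29;  v_rel·d = (-2)·(-2) + (5)·(16) = 84
29·t² − 168·t + 160 = 0  ⇒  m = 84² − 29·160 = 2416
m = 2416 > 0,  v_rel·d = 84 > 0  ⇒  inside

inside=yes margin=2416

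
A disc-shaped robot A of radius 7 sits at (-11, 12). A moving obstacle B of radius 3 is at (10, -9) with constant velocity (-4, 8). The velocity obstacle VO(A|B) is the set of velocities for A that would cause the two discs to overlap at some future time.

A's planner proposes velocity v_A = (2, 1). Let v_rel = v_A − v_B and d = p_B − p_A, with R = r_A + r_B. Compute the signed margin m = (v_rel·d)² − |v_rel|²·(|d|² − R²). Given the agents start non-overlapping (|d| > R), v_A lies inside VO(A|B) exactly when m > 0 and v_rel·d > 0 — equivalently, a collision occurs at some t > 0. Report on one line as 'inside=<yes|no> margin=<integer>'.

d = (21, -21),  |d|² = 882;  R = 7+3 = 10,  c = 882−10² = 782
v_rel = (6, -7),  |v_rel|² = 85;  v_rel·d = (6)·(21) + (-7)·(-21) = 273
85·t² − 546·t + 782 = 0  ⇒  m = 273² − 85·782 = 8059
m = 8059 > 0,  v_rel·d = 273 > 0  ⇒  inside

inside=yes margin=8059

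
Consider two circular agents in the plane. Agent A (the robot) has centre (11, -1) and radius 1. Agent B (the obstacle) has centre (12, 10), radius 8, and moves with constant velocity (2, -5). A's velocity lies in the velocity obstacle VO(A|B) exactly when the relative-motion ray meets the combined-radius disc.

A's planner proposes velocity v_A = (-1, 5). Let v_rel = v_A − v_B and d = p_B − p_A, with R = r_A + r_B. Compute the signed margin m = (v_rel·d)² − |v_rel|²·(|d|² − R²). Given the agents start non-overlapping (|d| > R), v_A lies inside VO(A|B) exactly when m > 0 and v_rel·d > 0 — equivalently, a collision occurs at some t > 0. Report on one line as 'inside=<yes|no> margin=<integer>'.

d = (1, 11),  |d|² = 122;  R = 1+8 = 9,  c = 122−9² = 41
v_rel = (-3, 10),  |v_rel|² = 109;  v_rel·d = (-3)·(1) + (10)·(11) = 107
109·t² − 214·t + 41 = 0  ⇒  m = 107² − 109·41 = 6980
m = 6980 > 0,  v_rel·d = 107 > 0  ⇒  inside

inside=yes margin=6980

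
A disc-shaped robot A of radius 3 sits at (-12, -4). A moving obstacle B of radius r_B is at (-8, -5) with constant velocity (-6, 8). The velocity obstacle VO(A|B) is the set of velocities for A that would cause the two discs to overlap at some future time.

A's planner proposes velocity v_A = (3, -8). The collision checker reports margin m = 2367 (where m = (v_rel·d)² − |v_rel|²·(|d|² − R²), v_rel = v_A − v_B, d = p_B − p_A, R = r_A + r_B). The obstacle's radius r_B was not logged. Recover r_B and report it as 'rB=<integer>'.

m = 2367
d = (4, -1);  v_rel = (9, -16),  |v_rel|² = 337
v_rel×d = (9)·(-1) − (-16)·(4) = 55
since m = R²·337 − 55²:  R² = (3025 + 2367) / 337 = 16
R = √16 = 4  ⇒  r_B = 4 − 3 = 1

rB=1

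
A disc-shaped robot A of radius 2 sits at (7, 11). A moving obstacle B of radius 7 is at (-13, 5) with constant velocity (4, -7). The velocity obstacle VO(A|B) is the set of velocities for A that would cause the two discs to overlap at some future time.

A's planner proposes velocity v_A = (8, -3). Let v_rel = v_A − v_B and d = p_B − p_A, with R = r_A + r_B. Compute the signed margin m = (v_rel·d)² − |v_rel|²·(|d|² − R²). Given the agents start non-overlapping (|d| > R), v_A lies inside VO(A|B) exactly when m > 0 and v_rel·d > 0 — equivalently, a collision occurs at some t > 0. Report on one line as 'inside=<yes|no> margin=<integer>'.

d = (-20, -6),  |d|² = 436;  R = 2+7 = 9,  c = 436−9² = 355
v_rel = (4, 4),  |v_rel|² = 32;  v_rel·d = (4)·(-20) + (4)·(-6) = -104
32·t² + 208·t + 355 = 0  ⇒  m = (-104)² − 32·355 = -544
m = -544 < 0,  v_rel·d = -104 < 0  ⇒  outside

inside=no margin=-544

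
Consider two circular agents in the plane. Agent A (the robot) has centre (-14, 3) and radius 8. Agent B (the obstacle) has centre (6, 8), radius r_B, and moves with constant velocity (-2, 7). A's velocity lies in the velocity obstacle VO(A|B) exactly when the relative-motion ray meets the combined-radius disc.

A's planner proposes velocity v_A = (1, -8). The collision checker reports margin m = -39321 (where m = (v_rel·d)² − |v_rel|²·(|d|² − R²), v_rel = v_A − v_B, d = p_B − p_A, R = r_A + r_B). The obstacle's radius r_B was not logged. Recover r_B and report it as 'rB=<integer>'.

m = -39321
d = (20, 5);  v_rel = (3, -15),  |v_rel|² = 234
v_rel×d = (3)·(5) − (-15)·(20) = 315
since m = R²·234 − 315²:  R² = (99225 + -39321) / 234 = 256
R = √256 = 16  ⇒  r_B = 16 − 8 = 8

rB=8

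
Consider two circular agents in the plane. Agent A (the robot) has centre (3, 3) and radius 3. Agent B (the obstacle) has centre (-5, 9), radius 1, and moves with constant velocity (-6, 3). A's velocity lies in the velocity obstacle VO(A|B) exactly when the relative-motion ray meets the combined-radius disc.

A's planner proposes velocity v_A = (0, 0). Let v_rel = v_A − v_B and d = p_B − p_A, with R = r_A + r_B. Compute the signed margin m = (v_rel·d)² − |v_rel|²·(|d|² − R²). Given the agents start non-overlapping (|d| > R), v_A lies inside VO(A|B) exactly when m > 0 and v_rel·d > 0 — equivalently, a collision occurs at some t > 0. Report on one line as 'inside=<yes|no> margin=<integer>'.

d = (-8, 6),  |d|² = 100;  R = 3+1 = 4,  c = 100−4² = 84
v_rel = (6, -3),  |v_rel|² = 45;  v_rel·d = (6)·(-8) + (-3)·(6) = -66
45·t² + 132·t + 84 = 0  ⇒  m = (-66)² − 45·84 = 576
m = 576 > 0,  v_rel·d = -66 < 0  ⇒  outside

inside=no margin=576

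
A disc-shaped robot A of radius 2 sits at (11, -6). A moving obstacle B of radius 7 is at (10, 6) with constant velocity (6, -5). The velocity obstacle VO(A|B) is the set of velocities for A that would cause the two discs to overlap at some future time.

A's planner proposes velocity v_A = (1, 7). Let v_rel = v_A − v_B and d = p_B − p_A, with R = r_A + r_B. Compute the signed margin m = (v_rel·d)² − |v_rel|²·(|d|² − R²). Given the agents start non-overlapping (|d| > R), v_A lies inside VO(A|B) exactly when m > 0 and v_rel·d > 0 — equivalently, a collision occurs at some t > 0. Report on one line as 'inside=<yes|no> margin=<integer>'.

d = (-1, 12),  |d|² = 145;  R = 2+7 = 9,  c = 145−9² = 64
v_rel = (-5, 12),  |v_rel|² = 169;  v_rel·d = (-5)·(-1) + (12)·(12) = 149
169·t² − 298·t + 64 = 0  ⇒  m = 149² − 169·64 = 11385
m = 11385 > 0,  v_rel·d = 149 > 0  ⇒  inside

inside=yes margin=11385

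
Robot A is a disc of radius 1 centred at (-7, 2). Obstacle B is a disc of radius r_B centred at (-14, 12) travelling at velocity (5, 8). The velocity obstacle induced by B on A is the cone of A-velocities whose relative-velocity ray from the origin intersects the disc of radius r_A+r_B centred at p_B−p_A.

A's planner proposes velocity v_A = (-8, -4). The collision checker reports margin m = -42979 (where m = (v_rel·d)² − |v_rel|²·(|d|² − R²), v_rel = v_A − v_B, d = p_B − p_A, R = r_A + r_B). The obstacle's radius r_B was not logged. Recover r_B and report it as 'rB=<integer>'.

m = -42979
d = (-7, 10);  v_rel = (-13, -12),  |v_rel|² = 313
v_rel×d = (-13)·(10) − (-12)·(-7) = -214
since m = R²·313 − (-214)²:  R² = (45796 + -42979) / 313 = 9
R = √9 = 3  ⇒  r_B = 3 − 1 = 2

rB=2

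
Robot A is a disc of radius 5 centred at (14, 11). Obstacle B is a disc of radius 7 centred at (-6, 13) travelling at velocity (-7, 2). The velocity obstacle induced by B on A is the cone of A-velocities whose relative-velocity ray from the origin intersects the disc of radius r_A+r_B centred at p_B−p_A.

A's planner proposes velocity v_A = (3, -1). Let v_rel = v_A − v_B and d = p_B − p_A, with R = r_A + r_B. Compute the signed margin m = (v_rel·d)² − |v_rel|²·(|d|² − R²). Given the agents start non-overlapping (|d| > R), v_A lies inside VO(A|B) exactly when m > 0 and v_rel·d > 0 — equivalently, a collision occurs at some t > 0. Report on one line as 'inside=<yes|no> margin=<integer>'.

d = (-20, 2),  |d|² = 404;  R = 5+7 = 12,  c = 404−12² = 260
v_rel = (10, -3),  |v_rel|² = 109;  v_rel·d = (10)·(-20) + (-3)·(2) = -206
109·t² + 412·t + 260 = 0  ⇒  m = (-206)² − 109·260 = 14096
m = 14096 > 0,  v_rel·d = -206 < 0  ⇒  outside

inside=no margin=14096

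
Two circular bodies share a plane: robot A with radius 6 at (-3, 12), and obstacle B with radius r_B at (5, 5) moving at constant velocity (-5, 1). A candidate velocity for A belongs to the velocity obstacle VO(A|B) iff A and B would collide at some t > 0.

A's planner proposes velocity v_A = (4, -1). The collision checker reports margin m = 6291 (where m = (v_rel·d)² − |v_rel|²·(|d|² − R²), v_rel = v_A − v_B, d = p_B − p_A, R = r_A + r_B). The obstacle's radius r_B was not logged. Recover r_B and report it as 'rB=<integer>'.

m = 6291
d = (8, -7);  v_rel = (9, -2),  |v_rel|² = 85
v_rel×d = (9)·(-7) − (-2)·(8) = -47
since m = R²·85 − (-47)²:  R² = (2209 + 6291) / 85 = 100
R = √100 = 10  ⇒  r_B = 10 − 6 = 4

rB=4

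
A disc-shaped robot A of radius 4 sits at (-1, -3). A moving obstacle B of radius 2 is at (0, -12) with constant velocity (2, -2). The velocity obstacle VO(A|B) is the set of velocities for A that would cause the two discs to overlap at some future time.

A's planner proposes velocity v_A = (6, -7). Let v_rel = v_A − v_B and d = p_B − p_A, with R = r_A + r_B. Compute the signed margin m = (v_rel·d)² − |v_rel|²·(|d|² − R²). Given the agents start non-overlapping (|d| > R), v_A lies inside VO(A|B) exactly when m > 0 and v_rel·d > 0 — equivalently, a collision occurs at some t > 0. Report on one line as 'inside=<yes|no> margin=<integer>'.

d = (1, -9),  |d|² = 82;  R = 4+2 = 6,  c = 82−6² = 46
v_rel = (4, -5),  |v_rel|² = 41;  v_rel·d = (4)·(1) + (-5)·(-9) = 49
41·t² − 98·t + 46 = 0  ⇒  m = 49² − 41·46 = 515
m = 515 > 0,  v_rel·d = 49 > 0  ⇒  inside

inside=yes margin=515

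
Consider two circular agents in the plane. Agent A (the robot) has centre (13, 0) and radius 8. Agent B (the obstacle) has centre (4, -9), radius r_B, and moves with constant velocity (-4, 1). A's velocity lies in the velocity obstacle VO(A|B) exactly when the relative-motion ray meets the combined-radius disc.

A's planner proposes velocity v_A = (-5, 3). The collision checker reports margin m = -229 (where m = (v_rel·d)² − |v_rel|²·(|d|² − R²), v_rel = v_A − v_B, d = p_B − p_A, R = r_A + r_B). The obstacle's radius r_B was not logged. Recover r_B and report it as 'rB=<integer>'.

m = -229
d = (-9, -9);  v_rel = (-1, 2),  |v_rel|² = 5
v_rel×d = (-1)·(-9) − (2)·(-9) = 27
since m = R²·5 − 27²:  R² = (729 + -229) / 5 = 100
R = √100 = 10  ⇒  r_B = 10 − 8 = 2

rB=2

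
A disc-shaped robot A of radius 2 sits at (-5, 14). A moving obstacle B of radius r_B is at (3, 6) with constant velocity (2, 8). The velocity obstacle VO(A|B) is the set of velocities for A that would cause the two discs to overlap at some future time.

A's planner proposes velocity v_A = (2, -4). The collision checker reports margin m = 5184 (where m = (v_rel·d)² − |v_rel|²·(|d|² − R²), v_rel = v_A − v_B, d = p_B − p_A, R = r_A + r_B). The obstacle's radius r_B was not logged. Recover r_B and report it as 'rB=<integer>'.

m = 5184
d = (8, -8);  v_rel = (0, -12),  |v_rel|² = 144
v_rel×d = (0)·(-8) − (-12)·(8) = 96
since m = R²·144 − 96²:  R² = (9216 + 5184) / 144 = 100
R = √100 = 10  ⇒  r_B = 10 − 2 = 8

rB=8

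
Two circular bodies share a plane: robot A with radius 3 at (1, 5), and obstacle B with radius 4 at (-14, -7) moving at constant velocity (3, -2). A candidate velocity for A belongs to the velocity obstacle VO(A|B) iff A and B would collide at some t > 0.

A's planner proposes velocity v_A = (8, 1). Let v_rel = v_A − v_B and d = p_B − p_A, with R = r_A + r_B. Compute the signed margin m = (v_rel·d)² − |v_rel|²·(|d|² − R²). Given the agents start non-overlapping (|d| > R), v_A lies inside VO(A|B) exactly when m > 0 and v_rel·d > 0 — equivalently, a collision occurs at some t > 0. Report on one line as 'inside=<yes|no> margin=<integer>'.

d = (-15, -12),  |d|² = 369;  R = 3+4 = 7,  c = 369−7² = 320
v_rel = (5, 3),  |v_rel|² = 34;  v_rel·d = (5)·(-15) + (3)·(-12) = -111
34·t² + 222·t + 320 = 0  ⇒  m = (-111)² − 34·320 = 1441
m = 1441 > 0,  v_rel·d = -111 < 0  ⇒  outside

inside=no margin=1441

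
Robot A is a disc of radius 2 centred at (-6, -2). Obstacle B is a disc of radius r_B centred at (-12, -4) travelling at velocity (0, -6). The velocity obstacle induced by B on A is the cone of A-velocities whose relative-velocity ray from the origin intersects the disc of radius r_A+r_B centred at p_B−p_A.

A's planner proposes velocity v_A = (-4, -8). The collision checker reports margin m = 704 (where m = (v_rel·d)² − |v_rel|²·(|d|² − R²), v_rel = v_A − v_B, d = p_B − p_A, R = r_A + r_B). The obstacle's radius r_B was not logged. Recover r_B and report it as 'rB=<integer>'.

m = 704
d = (-6, -2);  v_rel = (-4, -2),  |v_rel|² = 20
v_rel×d = (-4)·(-2) − (-2)·(-6) = -4
since m = R²·20 − (-4)²:  R² = (16 + 704) / 20 = 36
R = √36 = 6  ⇒  r_B = 6 − 2 = 4

rB=4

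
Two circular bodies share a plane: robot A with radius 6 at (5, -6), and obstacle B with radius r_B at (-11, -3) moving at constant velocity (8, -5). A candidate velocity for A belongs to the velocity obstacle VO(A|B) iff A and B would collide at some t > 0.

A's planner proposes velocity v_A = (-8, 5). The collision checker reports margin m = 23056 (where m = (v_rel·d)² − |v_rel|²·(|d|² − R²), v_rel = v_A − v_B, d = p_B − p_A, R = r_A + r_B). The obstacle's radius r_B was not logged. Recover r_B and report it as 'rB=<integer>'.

m = 23056
d = (-16, 3);  v_rel = (-16, 10),  |v_rel|² = 356
v_rel×d = (-16)·(3) − (10)·(-16) = 112
since m = R²·356 − 112²:  R² = (12544 + 23056) / 356 = 100
R = √100 = 10  ⇒  r_B = 10 − 6 = 4

rB=4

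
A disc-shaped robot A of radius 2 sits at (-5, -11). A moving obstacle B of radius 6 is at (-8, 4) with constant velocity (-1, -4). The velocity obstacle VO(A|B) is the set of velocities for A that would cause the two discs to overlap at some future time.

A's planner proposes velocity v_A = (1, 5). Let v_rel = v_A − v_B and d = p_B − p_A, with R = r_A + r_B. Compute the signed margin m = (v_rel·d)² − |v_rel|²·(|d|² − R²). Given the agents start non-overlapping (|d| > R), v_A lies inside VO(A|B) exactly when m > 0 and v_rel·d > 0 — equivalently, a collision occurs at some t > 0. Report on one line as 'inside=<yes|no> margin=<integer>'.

d = (-3, 15),  |d|² = 234;  R = 2+6 = 8,  c = 234−8² = 170
v_rel = (2, 9),  |v_rel|² = 85;  v_rel·d = (2)·(-3) + (9)·(15) = 129
85·t² − 258·t + 170 = 0  ⇒  m = 129² − 85·170 = 2191
m = 2191 > 0,  v_rel·d = 129 > 0  ⇒  inside

inside=yes margin=2191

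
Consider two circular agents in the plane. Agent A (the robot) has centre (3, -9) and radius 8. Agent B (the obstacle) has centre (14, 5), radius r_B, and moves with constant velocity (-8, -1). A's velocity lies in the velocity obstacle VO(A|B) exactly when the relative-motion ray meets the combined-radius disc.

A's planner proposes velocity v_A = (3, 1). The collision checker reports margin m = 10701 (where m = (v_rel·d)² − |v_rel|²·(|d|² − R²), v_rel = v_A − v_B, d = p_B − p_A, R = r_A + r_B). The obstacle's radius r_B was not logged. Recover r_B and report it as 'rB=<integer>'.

m = 10701
d = (11, 14);  v_rel = (11, 2),  |v_rel|² = 125
v_rel×d = (11)·(14) − (2)·(11) = 132
since m = R²·125 − 132²:  R² = (17424 + 10701) / 125 = 225
R = √225 = 15  ⇒  r_B = 15 − 8 = 7

rB=7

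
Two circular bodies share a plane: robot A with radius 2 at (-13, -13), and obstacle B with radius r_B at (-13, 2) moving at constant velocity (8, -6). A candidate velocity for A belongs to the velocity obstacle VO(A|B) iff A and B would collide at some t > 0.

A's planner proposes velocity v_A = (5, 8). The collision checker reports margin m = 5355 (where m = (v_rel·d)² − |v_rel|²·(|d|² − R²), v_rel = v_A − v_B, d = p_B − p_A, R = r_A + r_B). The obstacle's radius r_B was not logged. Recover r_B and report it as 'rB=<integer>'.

m = 5355
d = (0, 15);  v_rel = (-3, 14),  |v_rel|² = 205
v_rel×d = (-3)·(15) − (14)·(0) = -45
since m = R²·205 − (-45)²:  R² = (2025 + 5355) / 205 = 36
R = √36 = 6  ⇒  r_B = 6 − 2 = 4

rB=4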